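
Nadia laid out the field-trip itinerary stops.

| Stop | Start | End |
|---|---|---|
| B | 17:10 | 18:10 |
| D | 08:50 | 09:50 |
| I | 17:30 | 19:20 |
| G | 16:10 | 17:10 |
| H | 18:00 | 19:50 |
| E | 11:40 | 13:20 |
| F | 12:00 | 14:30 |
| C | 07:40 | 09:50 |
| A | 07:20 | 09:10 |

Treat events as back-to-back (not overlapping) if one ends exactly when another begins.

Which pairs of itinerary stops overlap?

Sorted by start: A, C, D, E, F, G, B, I, H.
C starts before A ends → A and C overlap.
D starts before A ends → A and D overlap.
E starts after A ends, so A has no further overlaps.
D starts before C ends → C and D overlap.
E starts after C ends, so C has no further overlaps.
E starts after D ends, so D has no further overlaps.
F starts before E ends → E and F overlap.
G starts after E ends, so E has no further overlaps.
G starts after F ends, so F has no further overlaps.
B starts exactly when G ends (back-to-back, no overlap), so G has no further overlaps.
I starts before B ends → B and I overlap.
H starts before B ends → B and H overlap.
H starts before I ends → I and H overlap.

A & C, A & D, B & H, B & I, C & D, E & F, H & I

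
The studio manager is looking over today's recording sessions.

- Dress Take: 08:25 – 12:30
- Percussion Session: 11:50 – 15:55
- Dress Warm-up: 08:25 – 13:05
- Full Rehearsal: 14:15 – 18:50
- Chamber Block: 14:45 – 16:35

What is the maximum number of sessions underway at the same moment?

3

Sweep the timeline, counting +1 at each start and −1 at each end (ends before starts at a tie):
08:25 start Dress Take → 1
08:25 start Dress Warm-up → 2
11:50 start Percussion Session → 3
12:30 end Dress Take → 2
13:05 end Dress Warm-up → 1
14:15 start Full Rehearsal → 2
14:45 start Chamber Block → 3
15:55 end Percussion Session → 2
16:35 end Chamber Block → 1
18:50 end Full Rehearsal → 0
Peak is 3, at 11:50 (Dress Take, Dress Warm-up, Percussion Session).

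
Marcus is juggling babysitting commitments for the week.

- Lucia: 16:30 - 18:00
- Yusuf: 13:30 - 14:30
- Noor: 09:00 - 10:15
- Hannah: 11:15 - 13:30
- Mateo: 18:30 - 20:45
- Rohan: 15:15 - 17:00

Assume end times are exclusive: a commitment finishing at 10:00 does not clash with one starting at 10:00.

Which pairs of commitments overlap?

Lucia & Rohan

Sorted by start: Noor, Hannah, Yusuf, Rohan, Lucia, Mateo.
Hannah starts after Noor ends; Noor is clear from here.
Yusuf starts exactly when Hannah ends (back-to-back, no overlap); Hannah is clear from here.
Rohan starts after Yusuf ends; Yusuf is clear from here.
Lucia starts before Rohan ends → Rohan and Lucia overlap.
Mateo starts after Rohan ends.
Mateo starts after Lucia ends.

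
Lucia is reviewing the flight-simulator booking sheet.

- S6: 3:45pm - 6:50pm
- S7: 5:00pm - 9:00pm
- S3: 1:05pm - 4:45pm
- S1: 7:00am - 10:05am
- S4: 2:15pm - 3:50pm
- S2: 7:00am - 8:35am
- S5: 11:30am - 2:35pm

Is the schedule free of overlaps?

Sorted by start: S1, S2, S5, S3, S4, S6, S7.
S2 starts before S1 ends → S1 and S2 overlap.
That's a conflict, so the schedule is not conflict-free.

No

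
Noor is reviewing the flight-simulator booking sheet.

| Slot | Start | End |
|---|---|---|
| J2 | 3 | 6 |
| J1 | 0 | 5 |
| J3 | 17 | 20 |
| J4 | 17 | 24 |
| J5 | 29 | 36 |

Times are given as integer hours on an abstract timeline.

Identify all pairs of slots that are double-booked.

Sorted by start: J1, J2, J3, J4, J5.
J2 starts before J1 ends → J1 and J2 overlap.
J3 starts after J1 ends; J1 is clear from here.
J3 starts after J2 ends; J2 is clear from here.
J4 starts before J3 ends → J3 and J4 overlap.
J5 starts after J3 ends.
J5 starts after J4 ends.

J1 & J2, J3 & J4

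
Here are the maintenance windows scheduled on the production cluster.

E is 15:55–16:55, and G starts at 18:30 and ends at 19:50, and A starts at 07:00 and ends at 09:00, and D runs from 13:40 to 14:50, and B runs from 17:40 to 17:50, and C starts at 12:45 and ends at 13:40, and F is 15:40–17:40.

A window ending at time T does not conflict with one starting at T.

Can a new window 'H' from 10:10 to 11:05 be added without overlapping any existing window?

A: ends 09:00 at or before H starts 10:10 → clear.
C: starts 12:45 at or after H ends 11:05 → clear.
D: starts 13:40 at or after H ends 11:05 → clear.
F: starts 15:40 at or after H ends 11:05 → clear.
E: starts 15:55 at or after H ends 11:05 → clear.
B: starts 17:40 at or after H ends 11:05 → clear.
G: starts 18:30 at or after H ends 11:05 → clear.

Yes — the slot is free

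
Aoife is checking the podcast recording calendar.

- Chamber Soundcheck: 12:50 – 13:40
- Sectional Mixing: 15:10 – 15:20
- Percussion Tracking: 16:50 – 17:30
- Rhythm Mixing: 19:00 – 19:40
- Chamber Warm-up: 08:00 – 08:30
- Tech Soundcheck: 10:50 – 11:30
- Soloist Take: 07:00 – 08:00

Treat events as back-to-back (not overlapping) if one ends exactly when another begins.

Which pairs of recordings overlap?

no overlapping pairs

Sorted by start: Soloist Take, Chamber Warm-up, Tech Soundcheck, Chamber Soundcheck, Sectional Mixing, Percussion Tracking, Rhythm Mixing.
Chamber Warm-up starts exactly when Soloist Take ends (back-to-back, no overlap) — done with Soloist Take.
Tech Soundcheck starts after Chamber Warm-up ends — done with Chamber Warm-up.
Chamber Soundcheck starts after Tech Soundcheck ends — done with Tech Soundcheck.
Sectional Mixing starts after Chamber Soundcheck ends — done with Chamber Soundcheck.
Percussion Tracking starts after Sectional Mixing ends — done with Sectional Mixing.
Rhythm Mixing starts after Percussion Tracking ends.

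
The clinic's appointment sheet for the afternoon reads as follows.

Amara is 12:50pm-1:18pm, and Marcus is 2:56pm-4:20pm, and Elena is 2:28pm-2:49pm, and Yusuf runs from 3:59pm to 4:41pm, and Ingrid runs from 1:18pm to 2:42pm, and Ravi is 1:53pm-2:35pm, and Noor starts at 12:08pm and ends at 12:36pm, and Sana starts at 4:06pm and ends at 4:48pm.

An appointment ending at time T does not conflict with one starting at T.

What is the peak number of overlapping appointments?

3

Walk through starts and ends in time order (an end at T is processed before a start at T):
12:08pm start Noor → 1
12:36pm end Noor → 0
12:50pm start Amara → 1
1:18pm end Amara → 0
1:18pm start Ingrid → 1
1:53pm start Ravi → 2
2:28pm start Elena → 3
2:35pm end Ravi → 2
2:42pm end Ingrid → 1
2:49pm end Elena → 0
2:56pm start Marcus → 1
3:59pm start Yusuf → 2
4:06pm start Sana → 3
4:20pm end Marcus → 2
4:41pm end Yusuf → 1
4:48pm end Sana → 0
Peak is 3, at 2:28pm (Elena, Ingrid, Ravi).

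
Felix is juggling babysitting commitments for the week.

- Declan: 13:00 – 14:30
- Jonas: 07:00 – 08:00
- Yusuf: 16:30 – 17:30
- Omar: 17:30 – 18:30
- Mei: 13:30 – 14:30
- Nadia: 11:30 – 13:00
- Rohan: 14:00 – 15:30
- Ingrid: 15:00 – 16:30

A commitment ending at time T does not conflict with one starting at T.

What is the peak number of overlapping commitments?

Sweep the timeline, counting +1 at each start and −1 at each end (ends before starts at a tie):
07:00 start Jonas → 1
08:00 end Jonas → 0
11:30 start Nadia → 1
13:00 end Nadia → 0
13:00 start Declan → 1
13:30 start Mei → 2
14:00 start Rohan → 3
14:30 end Declan → 2
14:30 end Mei → 1
15:00 start Ingrid → 2
15:30 end Rohan → 1
16:30 end Ingrid → 0
16:30 start Yusuf → 1
17:30 end Yusuf → 0
17:30 start Omar → 1
18:30 end Omar → 0
Peak is 3, at 14:00 (Declan, Mei, Rohan).

3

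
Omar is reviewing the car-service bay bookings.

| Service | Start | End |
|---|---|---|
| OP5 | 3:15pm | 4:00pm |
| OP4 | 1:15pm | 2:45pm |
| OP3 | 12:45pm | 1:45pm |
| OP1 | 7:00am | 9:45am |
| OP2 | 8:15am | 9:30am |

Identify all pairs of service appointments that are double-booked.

OP1 & OP2, OP3 & OP4

Check each pair: they overlap iff neither finishes before the other starts.
Sorted by start: OP1, OP2, OP3, OP4, OP5.
OP2 starts before OP1 ends → OP1 and OP2 overlap.
OP3 starts after OP1 ends — done with OP1.
OP3 starts after OP2 ends — done with OP2.
OP4 starts before OP3 ends → OP3 and OP4 overlap.
OP5 starts after OP3 ends.
OP5 starts after OP4 ends.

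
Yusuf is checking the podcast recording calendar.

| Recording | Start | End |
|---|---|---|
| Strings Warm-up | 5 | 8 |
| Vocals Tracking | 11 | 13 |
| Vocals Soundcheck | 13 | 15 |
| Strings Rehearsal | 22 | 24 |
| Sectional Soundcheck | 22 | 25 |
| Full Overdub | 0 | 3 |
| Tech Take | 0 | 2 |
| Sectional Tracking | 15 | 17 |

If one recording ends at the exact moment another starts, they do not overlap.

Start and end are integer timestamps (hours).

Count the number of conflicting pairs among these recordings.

2

Sorted by start: Full Overdub, Tech Take, Strings Warm-up, Vocals Tracking, Vocals Soundcheck, Sectional Tracking, Strings Rehearsal, Sectional Soundcheck.
Tech Take starts before Full Overdub ends → Full Overdub and Tech Take overlap.
Strings Warm-up starts after Full Overdub ends; Full Overdub is clear from here.
Strings Warm-up starts after Tech Take ends; Tech Take is clear from here.
Vocals Tracking starts after Strings Warm-up ends; Strings Warm-up is clear from here.
Vocals Soundcheck starts exactly when Vocals Tracking ends (back-to-back, no overlap); Vocals Tracking is clear from here.
Sectional Tracking starts exactly when Vocals Soundcheck ends (back-to-back, no overlap); Vocals Soundcheck is clear from here.
Strings Rehearsal starts after Sectional Tracking ends; Sectional Tracking is clear from here.
Sectional Soundcheck starts before Strings Rehearsal ends → Strings Rehearsal and Sectional Soundcheck overlap.
Overlapping pairs: Full Overdub & Tech Take, Sectional Soundcheck & Strings Rehearsal — 2 in total.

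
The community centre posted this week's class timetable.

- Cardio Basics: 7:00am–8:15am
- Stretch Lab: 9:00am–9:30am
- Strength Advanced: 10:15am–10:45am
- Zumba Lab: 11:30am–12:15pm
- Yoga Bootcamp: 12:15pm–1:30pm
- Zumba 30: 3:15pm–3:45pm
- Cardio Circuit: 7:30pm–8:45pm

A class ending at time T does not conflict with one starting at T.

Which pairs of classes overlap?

Check each pair: they overlap iff neither finishes before the other starts.
Sorted by start: Cardio Basics, Stretch Lab, Strength Advanced, Zumba Lab, Yoga Bootcamp, Zumba 30, Cardio Circuit.
Stretch Lab starts after Cardio Basics ends, so nothing later overlaps Cardio Basics either.
Strength Advanced starts after Stretch Lab ends, so nothing later overlaps Stretch Lab either.
Zumba Lab starts after Strength Advanced ends, so nothing later overlaps Strength Advanced either.
Yoga Bootcamp starts exactly when Zumba Lab ends (back-to-back, no overlap), so nothing later overlaps Zumba Lab either.
Zumba 30 starts after Yoga Bootcamp ends, so nothing later overlaps Yoga Bootcamp either.
Cardio Circuit starts after Zumba 30 ends.

no overlapping pairs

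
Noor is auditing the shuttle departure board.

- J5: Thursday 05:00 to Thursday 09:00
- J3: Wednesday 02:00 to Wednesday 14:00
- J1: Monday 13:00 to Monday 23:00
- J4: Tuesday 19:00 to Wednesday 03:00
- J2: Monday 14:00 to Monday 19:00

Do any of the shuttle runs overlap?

Sorted by start: J1, J2, J4, J3, J5.
J2 starts before J1 ends → J1 and J2 overlap.
That's a conflict, so the schedule is not conflict-free.

Yes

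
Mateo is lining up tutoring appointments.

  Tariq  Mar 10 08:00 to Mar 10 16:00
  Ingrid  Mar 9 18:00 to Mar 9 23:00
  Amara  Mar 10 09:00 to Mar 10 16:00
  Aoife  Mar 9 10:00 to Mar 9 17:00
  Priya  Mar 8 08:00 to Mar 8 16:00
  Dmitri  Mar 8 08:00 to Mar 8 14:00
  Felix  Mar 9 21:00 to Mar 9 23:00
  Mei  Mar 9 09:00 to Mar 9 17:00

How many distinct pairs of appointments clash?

4

Sorted by start: Dmitri, Priya, Mei, Aoife, Ingrid, Felix, Tariq, Amara.
Priya starts before Dmitri ends → Dmitri and Priya overlap.
Mei starts after Dmitri ends — done with Dmitri.
Mei starts after Priya ends — done with Priya.
Aoife starts before Mei ends → Mei and Aoife overlap.
Ingrid starts after Mei ends — done with Mei.
Ingrid starts after Aoife ends — done with Aoife.
Felix starts before Ingrid ends → Ingrid and Felix overlap.
Tariq starts after Ingrid ends — done with Ingrid.
Tariq starts after Felix ends — done with Felix.
Amara starts before Tariq ends → Tariq and Amara overlap.
Overlapping pairs: Amara & Tariq, Aoife & Mei, Dmitri & Priya, Felix & Ingrid — 4 in total.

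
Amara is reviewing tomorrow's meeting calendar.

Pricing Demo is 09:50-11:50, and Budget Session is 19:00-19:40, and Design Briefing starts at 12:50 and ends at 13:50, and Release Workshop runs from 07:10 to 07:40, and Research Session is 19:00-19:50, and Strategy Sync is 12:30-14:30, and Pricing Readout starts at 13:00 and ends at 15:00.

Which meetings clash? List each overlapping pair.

Budget Session & Research Session, Design Briefing & Pricing Readout, Design Briefing & Strategy Sync, Pricing Readout & Strategy Sync

Sorted by start: Release Workshop, Pricing Demo, Strategy Sync, Design Briefing, Pricing Readout, Research Session, Budget Session.
Pricing Demo starts after Release Workshop ends; Release Workshop is clear from here.
Strategy Sync starts after Pricing Demo ends; Pricing Demo is clear from here.
Design Briefing starts before Strategy Sync ends → Strategy Sync and Design Briefing overlap.
Pricing Readout starts before Strategy Sync ends → Strategy Sync and Pricing Readout overlap.
Research Session starts after Strategy Sync ends; Strategy Sync is clear from here.
Pricing Readout starts before Design Briefing ends → Design Briefing and Pricing Readout overlap.
Research Session starts after Design Briefing ends; Design Briefing is clear from here.
Research Session starts after Pricing Readout ends; Pricing Readout is clear from here.
Budget Session starts before Research Session ends → Research Session and Budget Session overlap.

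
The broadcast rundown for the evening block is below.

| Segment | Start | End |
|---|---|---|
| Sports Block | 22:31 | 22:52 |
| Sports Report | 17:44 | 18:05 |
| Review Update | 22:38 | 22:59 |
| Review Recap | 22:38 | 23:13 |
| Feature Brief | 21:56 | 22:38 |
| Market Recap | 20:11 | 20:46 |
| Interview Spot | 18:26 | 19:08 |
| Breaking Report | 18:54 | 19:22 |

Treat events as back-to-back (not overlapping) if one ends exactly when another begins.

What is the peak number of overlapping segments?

Sweep the timeline, counting +1 at each start and −1 at each end (ends before starts at a tie):
17:44 start Sports Report → 1
18:05 end Sports Report → 0
18:26 start Interview Spot → 1
18:54 start Breaking Report → 2
19:08 end Interview Spot → 1
19:22 end Breaking Report → 0
20:11 start Market Recap → 1
20:46 end Market Recap → 0
21:56 start Feature Brief → 1
22:31 start Sports Block → 2
22:38 end Feature Brief → 1
22:38 start Review Recap → 2
22:38 start Review Update → 3
22:52 end Sports Block → 2
22:59 end Review Update → 1
23:13 end Review Recap → 0
Peak is 3, at 22:38 (Review Recap, Review Update, Sports Block).

3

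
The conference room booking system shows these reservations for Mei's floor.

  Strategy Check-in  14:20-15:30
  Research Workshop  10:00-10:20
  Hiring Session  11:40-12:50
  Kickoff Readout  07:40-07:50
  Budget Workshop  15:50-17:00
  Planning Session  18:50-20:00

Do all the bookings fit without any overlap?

Yes

Sorted by start: Kickoff Readout, Research Workshop, Hiring Session, Strategy Check-in, Budget Workshop, Planning Session.
Research Workshop starts after Kickoff Readout ends, so nothing later overlaps Kickoff Readout either.
Hiring Session starts after Research Workshop ends, so nothing later overlaps Research Workshop either.
Strategy Check-in starts after Hiring Session ends, so nothing later overlaps Hiring Session either.
Budget Workshop starts after Strategy Check-in ends, so nothing later overlaps Strategy Check-in either.
Planning Session starts after Budget Workshop ends.
Every pair is clear; the schedule has no overlaps.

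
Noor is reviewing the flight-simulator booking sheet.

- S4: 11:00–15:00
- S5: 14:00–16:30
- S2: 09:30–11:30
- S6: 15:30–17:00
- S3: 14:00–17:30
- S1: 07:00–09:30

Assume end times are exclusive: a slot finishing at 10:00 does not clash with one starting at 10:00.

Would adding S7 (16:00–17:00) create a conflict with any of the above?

Yes — it overlaps S3, S5, S6

S1: ends 09:30 at or before S7 starts 16:00 → clear.
S2: ends 11:30 at or before S7 starts 16:00 → clear.
S4: ends 15:00 at or before S7 starts 16:00 → clear.
S3: starts 14:00 before S7 ends 17:00, and ends 17:30 after S7 starts 16:00 → overlap.
S5: starts 14:00 before S7 ends 17:00, and ends 16:30 after S7 starts 16:00 → overlap.
S6: starts 15:30 before S7 ends 17:00, and ends 17:00 after S7 starts 16:00 → overlap.
S7 overlaps S3, S5, S6.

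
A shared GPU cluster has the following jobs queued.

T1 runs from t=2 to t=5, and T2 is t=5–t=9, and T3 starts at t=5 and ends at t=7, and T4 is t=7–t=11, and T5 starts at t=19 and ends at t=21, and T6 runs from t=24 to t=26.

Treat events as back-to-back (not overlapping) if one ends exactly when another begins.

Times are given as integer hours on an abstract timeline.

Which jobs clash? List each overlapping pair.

T2 & T3, T2 & T4

Sorted by start: T1, T2, T3, T4, T5, T6.
T2 starts exactly when T1 ends (back-to-back, no overlap), so T1 has no further overlaps.
T3 starts before T2 ends → T2 and T3 overlap.
T4 starts before T2 ends → T2 and T4 overlap.
T5 starts after T2 ends, so T2 has no further overlaps.
T4 starts exactly when T3 ends (back-to-back, no overlap), so T3 has no further overlaps.
T5 starts after T4 ends, so T4 has no further overlaps.
T6 starts after T5 ends.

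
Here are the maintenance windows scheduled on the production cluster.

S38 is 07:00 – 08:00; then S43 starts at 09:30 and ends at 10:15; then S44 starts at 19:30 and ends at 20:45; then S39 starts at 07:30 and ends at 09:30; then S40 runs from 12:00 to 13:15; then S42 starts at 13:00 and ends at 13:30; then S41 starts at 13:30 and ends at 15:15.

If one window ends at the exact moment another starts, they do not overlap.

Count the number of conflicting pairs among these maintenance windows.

Two intervals overlap when each starts before the other ends.
Sorted by start: S38, S39, S43, S40, S42, S41, S44.
S39 starts before S38 ends → S38 and S39 overlap.
S43 starts after S38 ends, so S38 has no further overlaps.
S43 starts exactly when S39 ends (back-to-back, no overlap), so S39 has no further overlaps.
S40 starts after S43 ends, so S43 has no further overlaps.
S42 starts before S40 ends → S40 and S42 overlap.
S41 starts after S40 ends, so S40 has no further overlaps.
S41 starts exactly when S42 ends (back-to-back, no overlap), so S42 has no further overlaps.
S44 starts after S41 ends.
Overlapping pairs: S38 & S39, S40 & S42 — 2 in total.

2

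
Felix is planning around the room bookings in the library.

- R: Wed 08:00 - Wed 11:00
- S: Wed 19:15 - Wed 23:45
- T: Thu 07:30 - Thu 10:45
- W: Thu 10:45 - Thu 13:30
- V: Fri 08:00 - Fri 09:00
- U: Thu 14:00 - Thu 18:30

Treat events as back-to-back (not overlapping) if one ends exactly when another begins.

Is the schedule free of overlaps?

Yes

Check each pair: they overlap iff neither finishes before the other starts.
Sorted by start: R, S, T, W, U, V.
S starts after R ends — done with R.
T starts after S ends — done with S.
W starts exactly when T ends (back-to-back, no overlap) — done with T.
U starts after W ends — done with W.
V starts after U ends.
Every pair is clear; the schedule has no overlaps.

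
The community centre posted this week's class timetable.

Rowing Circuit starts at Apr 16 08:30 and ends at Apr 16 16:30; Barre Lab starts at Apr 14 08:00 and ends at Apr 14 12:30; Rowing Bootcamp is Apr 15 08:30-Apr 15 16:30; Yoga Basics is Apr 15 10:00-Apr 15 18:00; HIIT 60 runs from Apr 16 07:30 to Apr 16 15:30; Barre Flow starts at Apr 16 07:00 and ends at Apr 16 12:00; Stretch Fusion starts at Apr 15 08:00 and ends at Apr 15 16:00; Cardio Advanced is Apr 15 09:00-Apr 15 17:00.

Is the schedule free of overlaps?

Two intervals overlap when each starts before the other ends.
Sorted by start: Barre Lab, Stretch Fusion, Rowing Bootcamp, Cardio Advanced, Yoga Basics, Barre Flow, HIIT 60, Rowing Circuit.
Stretch Fusion starts after Barre Lab ends, so Barre Lab has no further overlaps.
Rowing Bootcamp starts before Stretch Fusion ends → Stretch Fusion and Rowing Bootcamp overlap.
That's a conflict, so the schedule is not conflict-free.

No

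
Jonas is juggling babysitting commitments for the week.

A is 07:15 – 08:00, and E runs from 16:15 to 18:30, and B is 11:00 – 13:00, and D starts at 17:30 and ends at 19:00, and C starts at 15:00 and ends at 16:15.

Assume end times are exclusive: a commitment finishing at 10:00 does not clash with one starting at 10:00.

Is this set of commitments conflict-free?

Check each pair: they overlap iff neither finishes before the other starts.
Sorted by start: A, B, C, E, D.
B starts after A ends, so A has no further overlaps.
C starts after B ends, so B has no further overlaps.
E starts exactly when C ends (back-to-back, no overlap), so C has no further overlaps.
D starts before E ends → E and D overlap.
That's a conflict, so the schedule is not conflict-free.

No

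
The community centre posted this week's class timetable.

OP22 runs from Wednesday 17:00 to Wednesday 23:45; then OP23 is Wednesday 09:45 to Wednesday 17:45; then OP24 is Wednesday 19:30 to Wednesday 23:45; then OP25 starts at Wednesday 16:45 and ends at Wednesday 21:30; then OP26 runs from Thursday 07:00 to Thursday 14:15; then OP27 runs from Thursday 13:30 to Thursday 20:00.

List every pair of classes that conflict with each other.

Sorted by start: OP23, OP25, OP22, OP24, OP26, OP27.
OP25 starts before OP23 ends → OP23 and OP25 overlap.
OP22 starts before OP23 ends → OP23 and OP22 overlap.
OP24 starts after OP23 ends, so OP23 has no further overlaps.
OP22 starts before OP25 ends → OP25 and OP22 overlap.
OP24 starts before OP25 ends → OP25 and OP24 overlap.
OP26 starts after OP25 ends, so OP25 has no further overlaps.
OP24 starts before OP22 ends → OP22 and OP24 overlap.
OP26 starts after OP22 ends, so OP22 has no further overlaps.
OP26 starts after OP24 ends, so OP24 has no further overlaps.
OP27 starts before OP26 ends → OP26 and OP27 overlap.

OP22 & OP23, OP22 & OP24, OP22 & OP25, OP23 & OP25, OP24 & OP25, OP26 & OP27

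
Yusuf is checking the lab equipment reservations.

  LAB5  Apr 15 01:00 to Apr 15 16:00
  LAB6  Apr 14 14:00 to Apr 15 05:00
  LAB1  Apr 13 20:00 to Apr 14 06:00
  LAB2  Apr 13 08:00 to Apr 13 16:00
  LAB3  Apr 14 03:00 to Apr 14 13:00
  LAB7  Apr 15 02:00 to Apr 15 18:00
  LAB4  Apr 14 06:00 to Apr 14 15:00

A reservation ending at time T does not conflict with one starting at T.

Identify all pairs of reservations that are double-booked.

Two intervals overlap when each starts before the other ends.
Sorted by start: LAB2, LAB1, LAB3, LAB4, LAB6, LAB5, LAB7.
LAB1 starts after LAB2 ends; LAB2 is clear from here.
LAB3 starts before LAB1 ends → LAB1 and LAB3 overlap.
LAB4 starts exactly when LAB1 ends (back-to-back, no overlap); LAB1 is clear from here.
LAB4 starts before LAB3 ends → LAB3 and LAB4 overlap.
LAB6 starts after LAB3 ends; LAB3 is clear from here.
LAB6 starts before LAB4 ends → LAB4 and LAB6 overlap.
LAB5 starts after LAB4 ends; LAB4 is clear from here.
LAB5 starts before LAB6 ends → LAB6 and LAB5 overlap.
LAB7 starts before LAB6 ends → LAB6 and LAB7 overlap.
LAB7 starts before LAB5 ends → LAB5 and LAB7 overlap.

LAB1 & LAB3, LAB3 & LAB4, LAB4 & LAB6, LAB5 & LAB6, LAB5 & LAB7, LAB6 & LAB7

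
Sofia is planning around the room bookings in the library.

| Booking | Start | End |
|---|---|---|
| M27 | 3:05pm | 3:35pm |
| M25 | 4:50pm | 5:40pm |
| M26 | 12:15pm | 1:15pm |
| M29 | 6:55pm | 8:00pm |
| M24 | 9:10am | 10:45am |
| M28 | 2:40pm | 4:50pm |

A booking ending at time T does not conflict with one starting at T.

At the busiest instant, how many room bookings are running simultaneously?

2

Walk through starts and ends in time order (an end at T is processed before a start at T):
9:10am start M24 → 1
10:45am end M24 → 0
12:15pm start M26 → 1
1:15pm end M26 → 0
2:40pm start M28 → 1
3:05pm start M27 → 2
3:35pm end M27 → 1
4:50pm end M28 → 0
4:50pm start M25 → 1
5:40pm end M25 → 0
6:55pm start M29 → 1
8:00pm end M29 → 0
Peak is 2, at 3:05pm (M27, M28).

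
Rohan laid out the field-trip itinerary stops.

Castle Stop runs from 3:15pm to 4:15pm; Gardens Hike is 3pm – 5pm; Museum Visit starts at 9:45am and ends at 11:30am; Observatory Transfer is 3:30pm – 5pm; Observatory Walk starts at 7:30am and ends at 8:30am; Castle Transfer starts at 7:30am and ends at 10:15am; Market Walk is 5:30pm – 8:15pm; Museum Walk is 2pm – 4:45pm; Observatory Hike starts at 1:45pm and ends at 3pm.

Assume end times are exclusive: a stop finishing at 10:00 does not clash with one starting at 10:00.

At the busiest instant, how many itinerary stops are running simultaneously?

4

Sort all start/end points and keep a running count:
7:30am start Castle Transfer → 1
7:30am start Observatory Walk → 2
8:30am end Observatory Walk → 1
9:45am start Museum Visit → 2
10:15am end Castle Transfer → 1
11:30am end Museum Visit → 0
1:45pm start Observatory Hike → 1
2pm start Museum Walk → 2
3pm end Observatory Hike → 1
3pm start Gardens Hike → 2
3:15pm start Castle Stop → 3
3:30pm start Observatory Transfer → 4
4:15pm end Castle Stop → 3
4:45pm end Museum Walk → 2
5pm end Gardens Hike → 1
5pm end Observatory Transfer → 0
5:30pm start Market Walk → 1
8:15pm end Market Walk → 0
Peak is 4, at 3:30pm (Castle Stop, Gardens Hike, Museum Walk, Observatory Transfer).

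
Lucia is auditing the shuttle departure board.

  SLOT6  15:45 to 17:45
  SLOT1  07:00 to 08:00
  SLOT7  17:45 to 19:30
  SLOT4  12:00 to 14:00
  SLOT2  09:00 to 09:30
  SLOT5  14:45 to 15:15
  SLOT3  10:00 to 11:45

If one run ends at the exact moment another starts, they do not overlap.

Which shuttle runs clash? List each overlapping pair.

no overlapping pairs

Sorted by start: SLOT1, SLOT2, SLOT3, SLOT4, SLOT5, SLOT6, SLOT7.
SLOT2 starts after SLOT1 ends, so SLOT1 has no further overlaps.
SLOT3 starts after SLOT2 ends, so SLOT2 has no further overlaps.
SLOT4 starts after SLOT3 ends, so SLOT3 has no further overlaps.
SLOT5 starts after SLOT4 ends, so SLOT4 has no further overlaps.
SLOT6 starts after SLOT5 ends, so SLOT5 has no further overlaps.
SLOT7 starts exactly when SLOT6 ends (back-to-back, no overlap).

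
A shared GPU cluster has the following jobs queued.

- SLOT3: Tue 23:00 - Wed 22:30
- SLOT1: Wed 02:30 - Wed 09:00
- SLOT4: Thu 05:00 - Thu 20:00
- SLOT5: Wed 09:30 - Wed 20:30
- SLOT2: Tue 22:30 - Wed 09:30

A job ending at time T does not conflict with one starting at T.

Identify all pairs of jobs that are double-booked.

SLOT1 & SLOT2, SLOT1 & SLOT3, SLOT2 & SLOT3, SLOT3 & SLOT5

Sorted by start: SLOT2, SLOT3, SLOT1, SLOT5, SLOT4.
SLOT3 starts before SLOT2 ends → SLOT2 and SLOT3 overlap.
SLOT1 starts before SLOT2 ends → SLOT2 and SLOT1 overlap.
SLOT5 starts exactly when SLOT2 ends (back-to-back, no overlap), so nothing later overlaps SLOT2 either.
SLOT1 starts before SLOT3 ends → SLOT3 and SLOT1 overlap.
SLOT5 starts before SLOT3 ends → SLOT3 and SLOT5 overlap.
SLOT4 starts after SLOT3 ends.
SLOT5 starts after SLOT1 ends, so nothing later overlaps SLOT1 either.
SLOT4 starts after SLOT5 ends.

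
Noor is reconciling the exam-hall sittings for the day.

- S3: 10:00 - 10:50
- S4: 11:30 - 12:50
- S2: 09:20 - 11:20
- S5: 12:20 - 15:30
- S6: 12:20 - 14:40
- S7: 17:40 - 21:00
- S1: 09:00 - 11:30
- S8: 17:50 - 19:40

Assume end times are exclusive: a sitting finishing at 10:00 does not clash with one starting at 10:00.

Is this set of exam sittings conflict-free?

No

Sorted by start: S1, S2, S3, S4, S5, S6, S7, S8.
S2 starts before S1 ends → S1 and S2 overlap.
That's a conflict, so the schedule is not conflict-free.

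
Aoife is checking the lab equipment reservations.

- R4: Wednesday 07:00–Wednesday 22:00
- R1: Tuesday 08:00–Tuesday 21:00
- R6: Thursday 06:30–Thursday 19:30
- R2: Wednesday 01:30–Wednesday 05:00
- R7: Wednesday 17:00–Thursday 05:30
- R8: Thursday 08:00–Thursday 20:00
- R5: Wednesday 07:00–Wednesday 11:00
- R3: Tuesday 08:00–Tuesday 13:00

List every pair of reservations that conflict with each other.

Sorted by start: R1, R3, R2, R4, R5, R7, R6, R8.
R3 starts before R1 ends → R1 and R3 overlap.
R2 starts after R1 ends, so nothing later overlaps R1 either.
R2 starts after R3 ends, so nothing later overlaps R3 either.
R4 starts after R2 ends, so nothing later overlaps R2 either.
R5 starts before R4 ends → R4 and R5 overlap.
R7 starts before R4 ends → R4 and R7 overlap.
R6 starts after R4 ends, so nothing later overlaps R4 either.
R7 starts after R5 ends, so nothing later overlaps R5 either.
R6 starts after R7 ends, so nothing later overlaps R7 either.
R8 starts before R6 ends → R6 and R8 overlap.

R1 & R3, R4 & R5, R4 & R7, R6 & R8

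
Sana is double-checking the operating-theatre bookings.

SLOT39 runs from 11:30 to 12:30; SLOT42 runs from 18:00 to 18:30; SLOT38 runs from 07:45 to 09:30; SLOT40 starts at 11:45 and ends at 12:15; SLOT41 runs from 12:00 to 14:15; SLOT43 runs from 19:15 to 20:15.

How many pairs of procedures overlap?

Two intervals overlap when each starts before the other ends.
Sorted by start: SLOT38, SLOT39, SLOT40, SLOT41, SLOT42, SLOT43.
SLOT39 starts after SLOT38 ends; SLOT38 is clear from here.
SLOT40 starts before SLOT39 ends → SLOT39 and SLOT40 overlap.
SLOT41 starts before SLOT39 ends → SLOT39 and SLOT41 overlap.
SLOT42 starts after SLOT39 ends; SLOT39 is clear from here.
SLOT41 starts before SLOT40 ends → SLOT40 and SLOT41 overlap.
SLOT42 starts after SLOT40 ends; SLOT40 is clear from here.
SLOT42 starts after SLOT41 ends; SLOT41 is clear from here.
SLOT43 starts after SLOT42 ends.
Overlapping pairs: SLOT39 & SLOT40, SLOT39 & SLOT41, SLOT40 & SLOT41 — 3 in total.

3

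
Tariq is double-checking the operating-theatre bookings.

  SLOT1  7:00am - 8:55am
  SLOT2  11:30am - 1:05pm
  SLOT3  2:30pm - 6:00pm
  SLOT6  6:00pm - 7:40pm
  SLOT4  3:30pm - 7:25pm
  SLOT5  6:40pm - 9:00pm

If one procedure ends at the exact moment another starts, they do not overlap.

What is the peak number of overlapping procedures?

3

Sweep the timeline, counting +1 at each start and −1 at each end (ends before starts at a tie):
7:00am start SLOT1 → 1
8:55am end SLOT1 → 0
11:30am start SLOT2 → 1
1:05pm end SLOT2 → 0
2:30pm start SLOT3 → 1
3:30pm start SLOT4 → 2
6:00pm end SLOT3 → 1
6:00pm start SLOT6 → 2
6:40pm start SLOT5 → 3
7:25pm end SLOT4 → 2
7:40pm end SLOT6 → 1
9:00pm end SLOT5 → 0
Peak is 3, at 6:40pm (SLOT4, SLOT5, SLOT6).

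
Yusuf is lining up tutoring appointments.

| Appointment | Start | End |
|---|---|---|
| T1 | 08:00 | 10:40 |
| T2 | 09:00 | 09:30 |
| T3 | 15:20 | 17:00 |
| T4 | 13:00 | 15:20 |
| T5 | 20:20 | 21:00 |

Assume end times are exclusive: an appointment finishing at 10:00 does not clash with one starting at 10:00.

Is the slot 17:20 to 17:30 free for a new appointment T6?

T1: ends 10:40 at or before T6 starts 17:20 → clear.
T2: ends 09:30 at or before T6 starts 17:20 → clear.
T4: ends 15:20 at or before T6 starts 17:20 → clear.
T3: ends 17:00 at or before T6 starts 17:20 → clear.
T5: starts 20:20 at or after T6 ends 17:30 → clear.

Yes — the slot is free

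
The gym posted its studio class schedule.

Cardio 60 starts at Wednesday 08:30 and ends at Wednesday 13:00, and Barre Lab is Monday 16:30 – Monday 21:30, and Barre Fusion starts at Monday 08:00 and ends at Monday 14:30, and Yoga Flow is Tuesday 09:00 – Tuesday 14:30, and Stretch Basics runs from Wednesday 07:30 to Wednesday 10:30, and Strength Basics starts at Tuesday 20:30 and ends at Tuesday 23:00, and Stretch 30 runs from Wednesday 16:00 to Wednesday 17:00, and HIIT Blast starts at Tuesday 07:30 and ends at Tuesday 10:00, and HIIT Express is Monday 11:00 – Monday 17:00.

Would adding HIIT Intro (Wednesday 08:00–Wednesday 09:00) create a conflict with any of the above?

Barre Fusion: ends Monday 14:30 at or before HIIT Intro starts Wednesday 08:00 → clear.
HIIT Express: ends Monday 17:00 at or before HIIT Intro starts Wednesday 08:00 → clear.
Barre Lab: ends Monday 21:30 at or before HIIT Intro starts Wednesday 08:00 → clear.
HIIT Blast: ends Tuesday 10:00 at or before HIIT Intro starts Wednesday 08:00 → clear.
Yoga Flow: ends Tuesday 14:30 at or before HIIT Intro starts Wednesday 08:00 → clear.
Strength Basics: ends Tuesday 23:00 at or before HIIT Intro starts Wednesday 08:00 → clear.
Stretch Basics: starts Wednesday 07:30 before HIIT Intro ends Wednesday 09:00, and ends Wednesday 10:30 after HIIT Intro starts Wednesday 08:00 → overlap.
Cardio 60: starts Wednesday 08:30 before HIIT Intro ends Wednesday 09:00, and ends Wednesday 13:00 after HIIT Intro starts Wednesday 08:00 → overlap.
Stretch 30: starts Wednesday 16:00 at or after HIIT Intro ends Wednesday 09:00 → clear.
HIIT Intro overlaps Stretch Basics, Cardio 60.

Yes — it overlaps Cardio 60, Stretch Basics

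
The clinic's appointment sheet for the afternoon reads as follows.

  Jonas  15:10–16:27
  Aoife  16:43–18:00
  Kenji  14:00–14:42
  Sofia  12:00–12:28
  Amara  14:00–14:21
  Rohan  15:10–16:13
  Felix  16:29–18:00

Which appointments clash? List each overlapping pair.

Amara & Kenji, Aoife & Felix, Jonas & Rohan

Check each pair: they overlap iff neither finishes before the other starts.
Sorted by start: Sofia, Kenji, Amara, Jonas, Rohan, Felix, Aoife.
Kenji starts after Sofia ends, so nothing later overlaps Sofia either.
Amara starts before Kenji ends → Kenji and Amara overlap.
Jonas starts after Kenji ends, so nothing later overlaps Kenji either.
Jonas starts after Amara ends, so nothing later overlaps Amara either.
Rohan starts before Jonas ends → Jonas and Rohan overlap.
Felix starts after Jonas ends, so nothing later overlaps Jonas either.
Felix starts after Rohan ends, so nothing later overlaps Rohan either.
Aoife starts before Felix ends → Felix and Aoife overlap.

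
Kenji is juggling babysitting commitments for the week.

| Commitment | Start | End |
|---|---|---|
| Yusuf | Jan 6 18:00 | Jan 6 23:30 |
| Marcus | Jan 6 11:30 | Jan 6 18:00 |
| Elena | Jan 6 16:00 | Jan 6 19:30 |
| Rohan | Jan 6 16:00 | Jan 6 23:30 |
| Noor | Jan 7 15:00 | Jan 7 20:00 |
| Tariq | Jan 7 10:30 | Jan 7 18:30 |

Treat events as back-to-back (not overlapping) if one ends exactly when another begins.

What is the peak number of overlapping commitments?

Walk through starts and ends in time order (an end at T is processed before a start at T):
Jan 6 11:30 start Marcus → 1
Jan 6 16:00 start Elena → 2
Jan 6 16:00 start Rohan → 3
Jan 6 18:00 end Marcus → 2
Jan 6 18:00 start Yusuf → 3
Jan 6 19:30 end Elena → 2
Jan 6 23:30 end Rohan → 1
Jan 6 23:30 end Yusuf → 0
Jan 7 10:30 start Tariq → 1
Jan 7 15:00 start Noor → 2
Jan 7 18:30 end Tariq → 1
Jan 7 20:00 end Noor → 0
Peak is 3, at Jan 6 16:00 (Elena, Marcus, Rohan).

3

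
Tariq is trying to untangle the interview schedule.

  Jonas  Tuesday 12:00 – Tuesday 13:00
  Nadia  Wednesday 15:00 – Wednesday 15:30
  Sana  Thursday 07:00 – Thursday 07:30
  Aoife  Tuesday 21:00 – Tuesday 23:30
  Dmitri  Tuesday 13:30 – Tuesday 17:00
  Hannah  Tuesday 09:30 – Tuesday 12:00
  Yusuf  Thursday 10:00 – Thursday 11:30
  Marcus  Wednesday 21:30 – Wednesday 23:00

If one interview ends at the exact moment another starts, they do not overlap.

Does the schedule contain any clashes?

No

Sorted by start: Hannah, Jonas, Dmitri, Aoife, Nadia, Marcus, Sana, Yusuf.
Jonas starts exactly when Hannah ends (back-to-back, no overlap) — done with Hannah.
Dmitri starts after Jonas ends — done with Jonas.
Aoife starts after Dmitri ends — done with Dmitri.
Nadia starts after Aoife ends — done with Aoife.
Marcus starts after Nadia ends — done with Nadia.
Sana starts after Marcus ends — done with Marcus.
Yusuf starts after Sana ends.
Every pair is clear; the schedule has no overlaps.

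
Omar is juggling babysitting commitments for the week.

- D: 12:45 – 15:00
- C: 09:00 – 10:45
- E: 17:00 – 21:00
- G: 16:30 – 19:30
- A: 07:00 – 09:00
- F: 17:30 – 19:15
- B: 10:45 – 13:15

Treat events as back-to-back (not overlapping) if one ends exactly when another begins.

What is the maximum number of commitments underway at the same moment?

Sweep the timeline, counting +1 at each start and −1 at each end (ends before starts at a tie):
07:00 start A → 1
09:00 end A → 0
09:00 start C → 1
10:45 end C → 0
10:45 start B → 1
12:45 start D → 2
13:15 end B → 1
15:00 end D → 0
16:30 start G → 1
17:00 start E → 2
17:30 start F → 3
19:15 end F → 2
19:30 end G → 1
21:00 end E → 0
Peak is 3, at 17:30 (E, F, G).

3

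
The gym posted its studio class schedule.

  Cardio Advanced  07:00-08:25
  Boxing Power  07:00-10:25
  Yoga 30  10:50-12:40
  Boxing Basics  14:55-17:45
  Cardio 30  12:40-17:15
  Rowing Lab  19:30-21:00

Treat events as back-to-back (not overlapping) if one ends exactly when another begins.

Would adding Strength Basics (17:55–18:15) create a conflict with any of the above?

No — it doesn't clash with anything

Cardio Advanced: ends 08:25 at or before Strength Basics starts 17:55 → clear.
Boxing Power: ends 10:25 at or before Strength Basics starts 17:55 → clear.
Yoga 30: ends 12:40 at or before Strength Basics starts 17:55 → clear.
Cardio 30: ends 17:15 at or before Strength Basics starts 17:55 → clear.
Boxing Basics: ends 17:45 at or before Strength Basics starts 17:55 → clear.
Rowing Lab: starts 19:30 at or after Strength Basics ends 18:15 → clear.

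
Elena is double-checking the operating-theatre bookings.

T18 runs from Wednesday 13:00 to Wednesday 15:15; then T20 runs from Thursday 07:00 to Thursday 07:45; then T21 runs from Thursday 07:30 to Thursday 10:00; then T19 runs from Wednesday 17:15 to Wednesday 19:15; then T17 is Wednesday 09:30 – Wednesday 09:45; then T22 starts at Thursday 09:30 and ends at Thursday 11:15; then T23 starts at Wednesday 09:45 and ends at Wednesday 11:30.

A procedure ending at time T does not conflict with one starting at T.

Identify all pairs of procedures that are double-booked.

Sorted by start: T17, T23, T18, T19, T20, T21, T22.
T23 starts exactly when T17 ends (back-to-back, no overlap), so nothing later overlaps T17 either.
T18 starts after T23 ends, so nothing later overlaps T23 either.
T19 starts after T18 ends, so nothing later overlaps T18 either.
T20 starts after T19 ends, so nothing later overlaps T19 either.
T21 starts before T20 ends → T20 and T21 overlap.
T22 starts after T20 ends.
T22 starts before T21 ends → T21 and T22 overlap.

T20 & T21, T21 & T22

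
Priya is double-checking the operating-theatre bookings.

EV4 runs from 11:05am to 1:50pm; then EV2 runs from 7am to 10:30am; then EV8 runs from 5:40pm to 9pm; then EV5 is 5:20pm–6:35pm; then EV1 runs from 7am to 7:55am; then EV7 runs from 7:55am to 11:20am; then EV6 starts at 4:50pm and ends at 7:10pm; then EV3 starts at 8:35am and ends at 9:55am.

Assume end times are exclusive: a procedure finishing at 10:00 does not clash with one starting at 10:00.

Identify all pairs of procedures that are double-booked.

Two intervals overlap when each starts before the other ends.
Sorted by start: EV1, EV2, EV7, EV3, EV4, EV6, EV5, EV8.
EV2 starts before EV1 ends → EV1 and EV2 overlap.
EV7 starts exactly when EV1 ends (back-to-back, no overlap), so EV1 has no further overlaps.
EV7 starts before EV2 ends → EV2 and EV7 overlap.
EV3 starts before EV2 ends → EV2 and EV3 overlap.
EV4 starts after EV2 ends, so EV2 has no further overlaps.
EV3 starts before EV7 ends → EV7 and EV3 overlap.
EV4 starts before EV7 ends → EV7 and EV4 overlap.
EV6 starts after EV7 ends, so EV7 has no further overlaps.
EV4 starts after EV3 ends, so EV3 has no further overlaps.
EV6 starts after EV4 ends, so EV4 has no further overlaps.
EV5 starts before EV6 ends → EV6 and EV5 overlap.
EV8 starts before EV6 ends → EV6 and EV8 overlap.
EV8 starts before EV5 ends → EV5 and EV8 overlap.

EV1 & EV2, EV2 & EV3, EV2 & EV7, EV3 & EV7, EV4 & EV7, EV5 & EV6, EV5 & EV8, EV6 & EV8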